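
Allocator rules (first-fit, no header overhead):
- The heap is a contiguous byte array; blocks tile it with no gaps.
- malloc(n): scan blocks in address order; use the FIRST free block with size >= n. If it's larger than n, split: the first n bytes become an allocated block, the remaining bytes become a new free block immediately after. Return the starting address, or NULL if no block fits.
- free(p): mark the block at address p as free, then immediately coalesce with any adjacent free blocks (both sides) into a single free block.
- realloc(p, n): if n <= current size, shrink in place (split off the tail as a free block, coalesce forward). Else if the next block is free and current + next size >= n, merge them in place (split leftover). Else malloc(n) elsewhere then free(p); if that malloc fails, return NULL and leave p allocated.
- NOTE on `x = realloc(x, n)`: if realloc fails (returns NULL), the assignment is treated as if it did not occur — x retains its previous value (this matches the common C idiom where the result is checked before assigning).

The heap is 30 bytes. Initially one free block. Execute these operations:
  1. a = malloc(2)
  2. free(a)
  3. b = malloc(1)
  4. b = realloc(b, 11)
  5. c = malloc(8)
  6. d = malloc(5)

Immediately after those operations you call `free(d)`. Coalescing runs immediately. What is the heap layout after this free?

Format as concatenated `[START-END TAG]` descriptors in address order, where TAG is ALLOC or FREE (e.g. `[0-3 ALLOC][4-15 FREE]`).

Answer: [0-10 ALLOC][11-18 ALLOC][19-29 FREE]

Derivation:
Op 1: a = malloc(2) -> a = 0; heap: [0-1 ALLOC][2-29 FREE]
Op 2: free(a) -> (freed a); heap: [0-29 FREE]
Op 3: b = malloc(1) -> b = 0; heap: [0-0 ALLOC][1-29 FREE]
Op 4: b = realloc(b, 11) -> b = 0; heap: [0-10 ALLOC][11-29 FREE]
Op 5: c = malloc(8) -> c = 11; heap: [0-10 ALLOC][11-18 ALLOC][19-29 FREE]
Op 6: d = malloc(5) -> d = 19; heap: [0-10 ALLOC][11-18 ALLOC][19-23 ALLOC][24-29 FREE]
free(d): d = 19 -> block [19-23 ALLOC]; mark free, coalesce with adjacent free neighbors -> [0-10 ALLOC][11-18 ALLOC][19-29 FREE]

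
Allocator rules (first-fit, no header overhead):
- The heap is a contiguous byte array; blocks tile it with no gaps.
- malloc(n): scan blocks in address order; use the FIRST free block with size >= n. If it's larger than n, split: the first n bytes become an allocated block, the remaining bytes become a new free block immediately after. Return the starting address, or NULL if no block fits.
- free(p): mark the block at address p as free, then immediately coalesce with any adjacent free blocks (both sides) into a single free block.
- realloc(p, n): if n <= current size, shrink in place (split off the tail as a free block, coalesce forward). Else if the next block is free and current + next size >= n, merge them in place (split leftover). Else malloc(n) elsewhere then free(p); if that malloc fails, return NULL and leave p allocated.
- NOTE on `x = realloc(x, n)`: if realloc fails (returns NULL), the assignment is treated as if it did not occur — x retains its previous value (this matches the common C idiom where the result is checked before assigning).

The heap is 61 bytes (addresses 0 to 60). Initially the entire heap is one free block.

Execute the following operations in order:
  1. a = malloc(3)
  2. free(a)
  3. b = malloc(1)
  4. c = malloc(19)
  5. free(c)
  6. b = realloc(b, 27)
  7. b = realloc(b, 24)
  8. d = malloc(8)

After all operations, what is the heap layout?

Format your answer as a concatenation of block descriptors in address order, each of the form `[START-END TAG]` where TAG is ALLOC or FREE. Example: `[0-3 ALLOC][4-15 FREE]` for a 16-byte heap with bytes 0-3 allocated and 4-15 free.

Answer: [0-23 ALLOC][24-31 ALLOC][32-60 FREE]

Derivation:
Op 1: a = malloc(3) -> a = 0; heap: [0-2 ALLOC][3-60 FREE]
Op 2: free(a) -> (freed a); heap: [0-60 FREE]
Op 3: b = malloc(1) -> b = 0; heap: [0-0 ALLOC][1-60 FREE]
Op 4: c = malloc(19) -> c = 1; heap: [0-0 ALLOC][1-19 ALLOC][20-60 FREE]
Op 5: free(c) -> (freed c); heap: [0-0 ALLOC][1-60 FREE]
Op 6: b = realloc(b, 27) -> b = 0; heap: [0-26 ALLOC][27-60 FREE]
Op 7: b = realloc(b, 24) -> b = 0; heap: [0-23 ALLOC][24-60 FREE]
Op 8: d = malloc(8) -> d = 24; heap: [0-23 ALLOC][24-31 ALLOC][32-60 FREE]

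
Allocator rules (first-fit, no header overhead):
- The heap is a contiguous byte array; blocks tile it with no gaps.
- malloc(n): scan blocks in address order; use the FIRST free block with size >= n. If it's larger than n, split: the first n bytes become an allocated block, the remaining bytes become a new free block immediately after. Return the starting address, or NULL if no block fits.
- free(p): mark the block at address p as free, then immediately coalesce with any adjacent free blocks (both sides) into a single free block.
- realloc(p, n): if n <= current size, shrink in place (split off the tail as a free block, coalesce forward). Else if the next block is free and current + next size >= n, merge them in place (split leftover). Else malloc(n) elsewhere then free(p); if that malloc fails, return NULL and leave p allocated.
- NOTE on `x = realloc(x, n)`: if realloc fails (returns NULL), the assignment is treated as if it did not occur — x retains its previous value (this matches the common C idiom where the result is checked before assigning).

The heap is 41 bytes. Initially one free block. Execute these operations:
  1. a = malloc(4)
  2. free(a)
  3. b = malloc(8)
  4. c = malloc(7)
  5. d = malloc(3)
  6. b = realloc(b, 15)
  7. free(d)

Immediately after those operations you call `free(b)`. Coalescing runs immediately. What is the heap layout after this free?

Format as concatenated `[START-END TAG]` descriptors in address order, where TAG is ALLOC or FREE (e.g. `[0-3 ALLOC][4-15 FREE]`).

Answer: [0-7 FREE][8-14 ALLOC][15-40 FREE]

Derivation:
Op 1: a = malloc(4) -> a = 0; heap: [0-3 ALLOC][4-40 FREE]
Op 2: free(a) -> (freed a); heap: [0-40 FREE]
Op 3: b = malloc(8) -> b = 0; heap: [0-7 ALLOC][8-40 FREE]
Op 4: c = malloc(7) -> c = 8; heap: [0-7 ALLOC][8-14 ALLOC][15-40 FREE]
Op 5: d = malloc(3) -> d = 15; heap: [0-7 ALLOC][8-14 ALLOC][15-17 ALLOC][18-40 FREE]
Op 6: b = realloc(b, 15) -> b = 18; heap: [0-7 FREE][8-14 ALLOC][15-17 ALLOC][18-32 ALLOC][33-40 FREE]
Op 7: free(d) -> (freed d); heap: [0-7 FREE][8-14 ALLOC][15-17 FREE][18-32 ALLOC][33-40 FREE]
free(b): b = 18 -> block [18-32 ALLOC]; mark free, coalesce with adjacent free neighbors -> [0-7 FREE][8-14 ALLOC][15-40 FREE]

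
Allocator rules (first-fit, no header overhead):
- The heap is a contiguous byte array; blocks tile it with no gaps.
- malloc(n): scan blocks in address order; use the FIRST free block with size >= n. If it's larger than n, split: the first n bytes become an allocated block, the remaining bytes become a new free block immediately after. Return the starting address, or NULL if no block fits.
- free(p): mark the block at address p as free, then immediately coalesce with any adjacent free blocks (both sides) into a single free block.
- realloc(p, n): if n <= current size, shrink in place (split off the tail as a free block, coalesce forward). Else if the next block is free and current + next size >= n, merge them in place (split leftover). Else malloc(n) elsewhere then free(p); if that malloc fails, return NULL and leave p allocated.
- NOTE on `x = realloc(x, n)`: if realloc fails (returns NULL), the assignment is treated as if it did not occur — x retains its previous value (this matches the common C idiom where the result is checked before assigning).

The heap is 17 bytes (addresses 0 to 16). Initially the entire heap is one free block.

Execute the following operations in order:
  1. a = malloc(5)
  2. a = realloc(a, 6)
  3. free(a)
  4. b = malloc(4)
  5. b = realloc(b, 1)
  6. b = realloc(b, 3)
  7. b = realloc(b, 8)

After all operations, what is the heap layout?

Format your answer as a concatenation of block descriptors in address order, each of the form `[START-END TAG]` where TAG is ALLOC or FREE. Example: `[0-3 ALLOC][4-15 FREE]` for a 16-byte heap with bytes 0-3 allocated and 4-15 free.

Answer: [0-7 ALLOC][8-16 FREE]

Derivation:
Op 1: a = malloc(5) -> a = 0; heap: [0-4 ALLOC][5-16 FREE]
Op 2: a = realloc(a, 6) -> a = 0; heap: [0-5 ALLOC][6-16 FREE]
Op 3: free(a) -> (freed a); heap: [0-16 FREE]
Op 4: b = malloc(4) -> b = 0; heap: [0-3 ALLOC][4-16 FREE]
Op 5: b = realloc(b, 1) -> b = 0; heap: [0-0 ALLOC][1-16 FREE]
Op 6: b = realloc(b, 3) -> b = 0; heap: [0-2 ALLOC][3-16 FREE]
Op 7: b = realloc(b, 8) -> b = 0; heap: [0-7 ALLOC][8-16 FREE]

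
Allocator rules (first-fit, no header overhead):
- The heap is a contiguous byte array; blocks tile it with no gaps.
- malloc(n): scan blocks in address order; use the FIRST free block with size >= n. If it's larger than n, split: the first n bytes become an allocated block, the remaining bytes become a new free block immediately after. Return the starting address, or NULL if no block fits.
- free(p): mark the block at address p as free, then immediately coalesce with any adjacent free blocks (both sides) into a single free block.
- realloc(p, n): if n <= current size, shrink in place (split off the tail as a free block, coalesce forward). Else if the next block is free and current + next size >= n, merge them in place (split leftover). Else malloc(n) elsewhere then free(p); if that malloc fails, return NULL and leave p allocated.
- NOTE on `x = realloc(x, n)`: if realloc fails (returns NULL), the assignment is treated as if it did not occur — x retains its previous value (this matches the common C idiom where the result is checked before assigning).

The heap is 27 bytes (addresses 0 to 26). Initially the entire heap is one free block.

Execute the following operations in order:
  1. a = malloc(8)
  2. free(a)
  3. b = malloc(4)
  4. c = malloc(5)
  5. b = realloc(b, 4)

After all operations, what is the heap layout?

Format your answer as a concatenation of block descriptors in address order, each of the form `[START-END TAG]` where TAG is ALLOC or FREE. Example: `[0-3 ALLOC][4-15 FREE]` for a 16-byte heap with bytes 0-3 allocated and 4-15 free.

Answer: [0-3 ALLOC][4-8 ALLOC][9-26 FREE]

Derivation:
Op 1: a = malloc(8) -> a = 0; heap: [0-7 ALLOC][8-26 FREE]
Op 2: free(a) -> (freed a); heap: [0-26 FREE]
Op 3: b = malloc(4) -> b = 0; heap: [0-3 ALLOC][4-26 FREE]
Op 4: c = malloc(5) -> c = 4; heap: [0-3 ALLOC][4-8 ALLOC][9-26 FREE]
Op 5: b = realloc(b, 4) -> b = 0; heap: [0-3 ALLOC][4-8 ALLOC][9-26 FREE]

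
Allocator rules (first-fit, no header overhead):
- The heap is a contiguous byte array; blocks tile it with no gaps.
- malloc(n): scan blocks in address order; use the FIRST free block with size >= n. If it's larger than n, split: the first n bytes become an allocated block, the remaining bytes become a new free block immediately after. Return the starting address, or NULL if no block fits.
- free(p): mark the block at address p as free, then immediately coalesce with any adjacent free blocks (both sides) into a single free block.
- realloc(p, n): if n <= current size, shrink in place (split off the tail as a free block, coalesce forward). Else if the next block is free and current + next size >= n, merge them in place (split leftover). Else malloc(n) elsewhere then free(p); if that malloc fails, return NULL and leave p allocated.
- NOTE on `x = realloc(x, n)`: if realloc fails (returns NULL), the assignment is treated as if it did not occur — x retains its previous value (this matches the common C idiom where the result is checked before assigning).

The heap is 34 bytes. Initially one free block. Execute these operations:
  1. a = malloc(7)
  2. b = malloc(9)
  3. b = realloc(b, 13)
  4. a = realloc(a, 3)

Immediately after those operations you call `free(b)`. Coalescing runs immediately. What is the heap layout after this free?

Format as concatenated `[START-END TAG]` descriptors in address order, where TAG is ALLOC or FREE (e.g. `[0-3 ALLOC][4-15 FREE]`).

Op 1: a = malloc(7) -> a = 0; heap: [0-6 ALLOC][7-33 FREE]
Op 2: b = malloc(9) -> b = 7; heap: [0-6 ALLOC][7-15 ALLOC][16-33 FREE]
Op 3: b = realloc(b, 13) -> b = 7; heap: [0-6 ALLOC][7-19 ALLOC][20-33 FREE]
Op 4: a = realloc(a, 3) -> a = 0; heap: [0-2 ALLOC][3-6 FREE][7-19 ALLOC][20-33 FREE]
free(b): b = 7 -> block [7-19 ALLOC]; mark free, coalesce with adjacent free neighbors -> [0-2 ALLOC][3-33 FREE]

Answer: [0-2 ALLOC][3-33 FREE]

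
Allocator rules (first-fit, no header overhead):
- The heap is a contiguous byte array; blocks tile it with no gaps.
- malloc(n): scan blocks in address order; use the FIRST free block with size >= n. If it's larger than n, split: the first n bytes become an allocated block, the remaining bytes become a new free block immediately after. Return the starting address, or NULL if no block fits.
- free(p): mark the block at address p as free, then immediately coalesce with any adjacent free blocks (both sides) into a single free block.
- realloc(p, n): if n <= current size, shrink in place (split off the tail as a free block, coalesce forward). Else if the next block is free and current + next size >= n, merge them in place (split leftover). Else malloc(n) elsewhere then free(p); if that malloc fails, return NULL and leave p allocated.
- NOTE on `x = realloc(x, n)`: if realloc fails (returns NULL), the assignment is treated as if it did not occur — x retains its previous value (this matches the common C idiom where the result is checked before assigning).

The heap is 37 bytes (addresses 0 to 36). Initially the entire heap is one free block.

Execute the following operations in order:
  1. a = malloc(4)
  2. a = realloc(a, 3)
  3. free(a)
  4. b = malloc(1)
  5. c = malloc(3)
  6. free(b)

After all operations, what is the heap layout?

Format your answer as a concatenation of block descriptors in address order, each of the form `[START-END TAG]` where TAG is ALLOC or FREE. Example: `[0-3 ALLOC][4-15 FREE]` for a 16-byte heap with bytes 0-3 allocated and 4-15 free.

Answer: [0-0 FREE][1-3 ALLOC][4-36 FREE]

Derivation:
Op 1: a = malloc(4) -> a = 0; heap: [0-3 ALLOC][4-36 FREE]
Op 2: a = realloc(a, 3) -> a = 0; heap: [0-2 ALLOC][3-36 FREE]
Op 3: free(a) -> (freed a); heap: [0-36 FREE]
Op 4: b = malloc(1) -> b = 0; heap: [0-0 ALLOC][1-36 FREE]
Op 5: c = malloc(3) -> c = 1; heap: [0-0 ALLOC][1-3 ALLOC][4-36 FREE]
Op 6: free(b) -> (freed b); heap: [0-0 FREE][1-3 ALLOC][4-36 FREE]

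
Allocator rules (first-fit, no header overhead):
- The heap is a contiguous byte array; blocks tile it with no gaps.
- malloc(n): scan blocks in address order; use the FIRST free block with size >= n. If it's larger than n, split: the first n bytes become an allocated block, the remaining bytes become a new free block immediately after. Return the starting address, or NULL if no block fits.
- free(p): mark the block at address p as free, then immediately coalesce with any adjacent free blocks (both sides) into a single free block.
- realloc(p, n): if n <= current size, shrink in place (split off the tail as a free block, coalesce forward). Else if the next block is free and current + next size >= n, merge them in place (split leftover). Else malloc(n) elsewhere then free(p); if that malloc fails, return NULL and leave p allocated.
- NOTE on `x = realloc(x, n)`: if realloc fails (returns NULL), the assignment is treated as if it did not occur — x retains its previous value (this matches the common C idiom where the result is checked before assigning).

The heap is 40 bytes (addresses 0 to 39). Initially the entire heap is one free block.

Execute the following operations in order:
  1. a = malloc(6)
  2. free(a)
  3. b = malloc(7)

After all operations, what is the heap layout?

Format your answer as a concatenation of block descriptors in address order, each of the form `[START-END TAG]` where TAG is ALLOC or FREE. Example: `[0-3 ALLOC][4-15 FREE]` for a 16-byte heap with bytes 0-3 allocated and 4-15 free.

Op 1: a = malloc(6) -> a = 0; heap: [0-5 ALLOC][6-39 FREE]
Op 2: free(a) -> (freed a); heap: [0-39 FREE]
Op 3: b = malloc(7) -> b = 0; heap: [0-6 ALLOC][7-39 FREE]

Answer: [0-6 ALLOC][7-39 FREE]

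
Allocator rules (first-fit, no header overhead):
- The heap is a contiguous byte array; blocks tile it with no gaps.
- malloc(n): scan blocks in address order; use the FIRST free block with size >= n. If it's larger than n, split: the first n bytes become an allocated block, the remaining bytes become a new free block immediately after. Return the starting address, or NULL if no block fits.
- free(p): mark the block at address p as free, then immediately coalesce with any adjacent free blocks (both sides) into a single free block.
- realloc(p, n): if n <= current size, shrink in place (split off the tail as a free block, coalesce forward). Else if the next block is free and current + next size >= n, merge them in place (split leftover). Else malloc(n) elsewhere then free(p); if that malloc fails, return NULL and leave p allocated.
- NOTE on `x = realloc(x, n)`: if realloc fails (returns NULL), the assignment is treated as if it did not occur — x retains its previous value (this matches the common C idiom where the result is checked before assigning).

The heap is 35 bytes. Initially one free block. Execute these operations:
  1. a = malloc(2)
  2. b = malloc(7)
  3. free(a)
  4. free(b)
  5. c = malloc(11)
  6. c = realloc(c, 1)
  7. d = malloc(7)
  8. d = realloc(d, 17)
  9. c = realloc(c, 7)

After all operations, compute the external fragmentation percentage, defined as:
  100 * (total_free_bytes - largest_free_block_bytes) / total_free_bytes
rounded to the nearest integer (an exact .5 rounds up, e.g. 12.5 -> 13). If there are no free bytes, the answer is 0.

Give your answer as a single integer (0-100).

Op 1: a = malloc(2) -> a = 0; heap: [0-1 ALLOC][2-34 FREE]
Op 2: b = malloc(7) -> b = 2; heap: [0-1 ALLOC][2-8 ALLOC][9-34 FREE]
Op 3: free(a) -> (freed a); heap: [0-1 FREE][2-8 ALLOC][9-34 FREE]
Op 4: free(b) -> (freed b); heap: [0-34 FREE]
Op 5: c = malloc(11) -> c = 0; heap: [0-10 ALLOC][11-34 FREE]
Op 6: c = realloc(c, 1) -> c = 0; heap: [0-0 ALLOC][1-34 FREE]
Op 7: d = malloc(7) -> d = 1; heap: [0-0 ALLOC][1-7 ALLOC][8-34 FREE]
Op 8: d = realloc(d, 17) -> d = 1; heap: [0-0 ALLOC][1-17 ALLOC][18-34 FREE]
Op 9: c = realloc(c, 7) -> c = 18; heap: [0-0 FREE][1-17 ALLOC][18-24 ALLOC][25-34 FREE]
Free blocks: [1 10] total_free=11 largest=10 -> 100*(11-10)/11 = 100/11 ≈ 9.091 -> rounds to 9

Answer: 9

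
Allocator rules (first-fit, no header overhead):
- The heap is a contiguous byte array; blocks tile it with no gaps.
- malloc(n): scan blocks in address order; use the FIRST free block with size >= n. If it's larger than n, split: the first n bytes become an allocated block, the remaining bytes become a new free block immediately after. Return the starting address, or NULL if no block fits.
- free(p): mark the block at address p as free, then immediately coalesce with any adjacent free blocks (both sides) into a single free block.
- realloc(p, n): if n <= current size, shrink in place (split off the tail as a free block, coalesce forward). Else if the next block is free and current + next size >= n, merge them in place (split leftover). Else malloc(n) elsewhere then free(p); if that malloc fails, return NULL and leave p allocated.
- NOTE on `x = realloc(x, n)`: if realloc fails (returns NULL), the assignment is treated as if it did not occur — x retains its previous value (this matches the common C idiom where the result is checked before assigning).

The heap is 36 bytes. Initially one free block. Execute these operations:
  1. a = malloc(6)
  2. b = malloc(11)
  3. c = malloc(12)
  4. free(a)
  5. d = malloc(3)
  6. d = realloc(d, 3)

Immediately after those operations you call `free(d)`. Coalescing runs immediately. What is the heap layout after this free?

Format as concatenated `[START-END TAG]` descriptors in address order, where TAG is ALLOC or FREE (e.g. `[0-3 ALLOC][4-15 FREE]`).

Op 1: a = malloc(6) -> a = 0; heap: [0-5 ALLOC][6-35 FREE]
Op 2: b = malloc(11) -> b = 6; heap: [0-5 ALLOC][6-16 ALLOC][17-35 FREE]
Op 3: c = malloc(12) -> c = 17; heap: [0-5 ALLOC][6-16 ALLOC][17-28 ALLOC][29-35 FREE]
Op 4: free(a) -> (freed a); heap: [0-5 FREE][6-16 ALLOC][17-28 ALLOC][29-35 FREE]
Op 5: d = malloc(3) -> d = 0; heap: [0-2 ALLOC][3-5 FREE][6-16 ALLOC][17-28 ALLOC][29-35 FREE]
Op 6: d = realloc(d, 3) -> d = 0; heap: [0-2 ALLOC][3-5 FREE][6-16 ALLOC][17-28 ALLOC][29-35 FREE]
free(d): d = 0 -> block [0-2 ALLOC]; mark free, coalesce with adjacent free neighbors -> [0-5 FREE][6-16 ALLOC][17-28 ALLOC][29-35 FREE]

Answer: [0-5 FREE][6-16 ALLOC][17-28 ALLOC][29-35 FREE]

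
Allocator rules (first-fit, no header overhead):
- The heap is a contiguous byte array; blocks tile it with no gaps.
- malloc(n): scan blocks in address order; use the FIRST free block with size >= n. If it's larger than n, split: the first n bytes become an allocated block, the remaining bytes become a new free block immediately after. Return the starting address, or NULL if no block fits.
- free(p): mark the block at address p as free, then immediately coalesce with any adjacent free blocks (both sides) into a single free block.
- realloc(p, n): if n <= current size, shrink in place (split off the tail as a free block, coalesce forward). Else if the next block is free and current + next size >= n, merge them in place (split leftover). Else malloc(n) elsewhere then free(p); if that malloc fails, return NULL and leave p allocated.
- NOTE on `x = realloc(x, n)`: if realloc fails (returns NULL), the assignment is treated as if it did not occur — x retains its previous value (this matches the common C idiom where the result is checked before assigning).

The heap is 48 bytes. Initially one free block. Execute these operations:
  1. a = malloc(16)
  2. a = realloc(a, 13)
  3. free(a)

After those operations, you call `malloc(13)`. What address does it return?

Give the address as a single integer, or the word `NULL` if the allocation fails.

Answer: 0

Derivation:
Op 1: a = malloc(16) -> a = 0; heap: [0-15 ALLOC][16-47 FREE]
Op 2: a = realloc(a, 13) -> a = 0; heap: [0-12 ALLOC][13-47 FREE]
Op 3: free(a) -> (freed a); heap: [0-47 FREE]
malloc(13): first-fit scan over [0-47 FREE] -> 0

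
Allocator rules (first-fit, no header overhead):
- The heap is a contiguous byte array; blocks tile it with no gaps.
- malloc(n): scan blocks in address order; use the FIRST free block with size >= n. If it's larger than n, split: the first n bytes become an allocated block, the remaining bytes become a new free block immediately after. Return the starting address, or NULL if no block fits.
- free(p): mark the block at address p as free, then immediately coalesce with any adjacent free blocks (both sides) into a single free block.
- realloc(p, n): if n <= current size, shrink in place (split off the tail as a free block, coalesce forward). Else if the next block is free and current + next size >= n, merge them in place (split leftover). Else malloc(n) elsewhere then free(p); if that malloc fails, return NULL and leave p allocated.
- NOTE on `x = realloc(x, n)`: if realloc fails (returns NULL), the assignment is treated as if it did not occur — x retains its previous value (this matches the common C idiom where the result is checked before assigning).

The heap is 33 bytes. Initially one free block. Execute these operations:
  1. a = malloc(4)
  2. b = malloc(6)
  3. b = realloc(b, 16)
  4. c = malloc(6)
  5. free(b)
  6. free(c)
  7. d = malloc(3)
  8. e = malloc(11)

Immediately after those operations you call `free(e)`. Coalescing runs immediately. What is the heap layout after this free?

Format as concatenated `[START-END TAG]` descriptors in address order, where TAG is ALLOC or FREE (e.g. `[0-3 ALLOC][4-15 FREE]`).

Answer: [0-3 ALLOC][4-6 ALLOC][7-32 FREE]

Derivation:
Op 1: a = malloc(4) -> a = 0; heap: [0-3 ALLOC][4-32 FREE]
Op 2: b = malloc(6) -> b = 4; heap: [0-3 ALLOC][4-9 ALLOC][10-32 FREE]
Op 3: b = realloc(b, 16) -> b = 4; heap: [0-3 ALLOC][4-19 ALLOC][20-32 FREE]
Op 4: c = malloc(6) -> c = 20; heap: [0-3 ALLOC][4-19 ALLOC][20-25 ALLOC][26-32 FREE]
Op 5: free(b) -> (freed b); heap: [0-3 ALLOC][4-19 FREE][20-25 ALLOC][26-32 FREE]
Op 6: free(c) -> (freed c); heap: [0-3 ALLOC][4-32 FREE]
Op 7: d = malloc(3) -> d = 4; heap: [0-3 ALLOC][4-6 ALLOC][7-32 FREE]
Op 8: e = malloc(11) -> e = 7; heap: [0-3 ALLOC][4-6 ALLOC][7-17 ALLOC][18-32 FREE]
free(e): e = 7 -> block [7-17 ALLOC]; mark free, coalesce with adjacent free neighbors -> [0-3 ALLOC][4-6 ALLOC][7-32 FREE]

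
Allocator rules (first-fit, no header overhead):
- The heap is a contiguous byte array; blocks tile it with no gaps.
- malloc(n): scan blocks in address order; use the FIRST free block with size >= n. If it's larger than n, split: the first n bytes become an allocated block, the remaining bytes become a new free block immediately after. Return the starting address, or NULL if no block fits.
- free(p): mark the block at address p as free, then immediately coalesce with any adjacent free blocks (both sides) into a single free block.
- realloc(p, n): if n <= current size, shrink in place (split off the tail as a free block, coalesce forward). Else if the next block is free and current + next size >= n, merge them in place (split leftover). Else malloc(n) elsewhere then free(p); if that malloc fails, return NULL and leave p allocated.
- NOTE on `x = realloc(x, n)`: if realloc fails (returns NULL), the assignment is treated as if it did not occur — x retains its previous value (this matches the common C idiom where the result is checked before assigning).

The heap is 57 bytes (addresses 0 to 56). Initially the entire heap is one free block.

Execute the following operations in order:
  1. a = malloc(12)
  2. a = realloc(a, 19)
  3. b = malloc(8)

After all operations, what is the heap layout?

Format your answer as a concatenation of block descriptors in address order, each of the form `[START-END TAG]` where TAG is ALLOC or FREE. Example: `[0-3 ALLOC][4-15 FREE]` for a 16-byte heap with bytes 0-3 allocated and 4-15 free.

Answer: [0-18 ALLOC][19-26 ALLOC][27-56 FREE]

Derivation:
Op 1: a = malloc(12) -> a = 0; heap: [0-11 ALLOC][12-56 FREE]
Op 2: a = realloc(a, 19) -> a = 0; heap: [0-18 ALLOC][19-56 FREE]
Op 3: b = malloc(8) -> b = 19; heap: [0-18 ALLOC][19-26 ALLOC][27-56 FREE]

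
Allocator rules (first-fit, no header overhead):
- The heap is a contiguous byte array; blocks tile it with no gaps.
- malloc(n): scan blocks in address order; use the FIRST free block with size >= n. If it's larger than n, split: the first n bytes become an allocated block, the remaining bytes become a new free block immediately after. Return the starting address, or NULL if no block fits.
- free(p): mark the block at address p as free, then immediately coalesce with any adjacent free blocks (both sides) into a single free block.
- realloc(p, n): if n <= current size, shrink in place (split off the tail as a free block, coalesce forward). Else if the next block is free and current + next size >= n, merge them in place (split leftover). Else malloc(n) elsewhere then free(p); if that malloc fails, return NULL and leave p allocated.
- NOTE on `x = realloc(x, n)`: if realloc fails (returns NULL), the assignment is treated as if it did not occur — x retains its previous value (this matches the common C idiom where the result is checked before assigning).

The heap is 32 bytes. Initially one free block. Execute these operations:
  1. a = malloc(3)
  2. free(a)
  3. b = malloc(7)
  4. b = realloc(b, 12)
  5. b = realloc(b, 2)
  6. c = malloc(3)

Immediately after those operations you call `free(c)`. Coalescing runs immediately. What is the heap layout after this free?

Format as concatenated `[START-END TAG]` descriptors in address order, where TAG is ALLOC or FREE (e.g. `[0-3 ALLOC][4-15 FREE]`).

Op 1: a = malloc(3) -> a = 0; heap: [0-2 ALLOC][3-31 FREE]
Op 2: free(a) -> (freed a); heap: [0-31 FREE]
Op 3: b = malloc(7) -> b = 0; heap: [0-6 ALLOC][7-31 FREE]
Op 4: b = realloc(b, 12) -> b = 0; heap: [0-11 ALLOC][12-31 FREE]
Op 5: b = realloc(b, 2) -> b = 0; heap: [0-1 ALLOC][2-31 FREE]
Op 6: c = malloc(3) -> c = 2; heap: [0-1 ALLOC][2-4 ALLOC][5-31 FREE]
free(c): c = 2 -> block [2-4 ALLOC]; mark free, coalesce with adjacent free neighbors -> [0-1 ALLOC][2-31 FREE]

Answer: [0-1 ALLOC][2-31 FREE]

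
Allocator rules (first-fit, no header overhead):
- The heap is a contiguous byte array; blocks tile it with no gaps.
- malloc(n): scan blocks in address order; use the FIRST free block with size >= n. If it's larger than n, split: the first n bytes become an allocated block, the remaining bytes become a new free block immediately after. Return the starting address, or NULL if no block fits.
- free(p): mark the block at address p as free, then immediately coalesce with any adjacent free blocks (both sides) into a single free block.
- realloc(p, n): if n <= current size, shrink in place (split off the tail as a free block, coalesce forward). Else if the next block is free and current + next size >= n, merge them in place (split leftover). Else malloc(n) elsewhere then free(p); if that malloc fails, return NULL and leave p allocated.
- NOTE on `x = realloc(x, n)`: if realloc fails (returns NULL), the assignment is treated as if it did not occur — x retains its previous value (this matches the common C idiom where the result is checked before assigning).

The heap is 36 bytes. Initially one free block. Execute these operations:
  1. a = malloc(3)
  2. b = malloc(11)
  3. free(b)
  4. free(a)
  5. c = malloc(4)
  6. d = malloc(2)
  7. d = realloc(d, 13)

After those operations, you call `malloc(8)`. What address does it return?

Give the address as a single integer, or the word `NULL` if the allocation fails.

Answer: 17

Derivation:
Op 1: a = malloc(3) -> a = 0; heap: [0-2 ALLOC][3-35 FREE]
Op 2: b = malloc(11) -> b = 3; heap: [0-2 ALLOC][3-13 ALLOC][14-35 FREE]
Op 3: free(b) -> (freed b); heap: [0-2 ALLOC][3-35 FREE]
Op 4: free(a) -> (freed a); heap: [0-35 FREE]
Op 5: c = malloc(4) -> c = 0; heap: [0-3 ALLOC][4-35 FREE]
Op 6: d = malloc(2) -> d = 4; heap: [0-3 ALLOC][4-5 ALLOC][6-35 FREE]
Op 7: d = realloc(d, 13) -> d = 4; heap: [0-3 ALLOC][4-16 ALLOC][17-35 FREE]
malloc(8): first-fit scan over [0-3 ALLOC][4-16 ALLOC][17-35 FREE] -> 17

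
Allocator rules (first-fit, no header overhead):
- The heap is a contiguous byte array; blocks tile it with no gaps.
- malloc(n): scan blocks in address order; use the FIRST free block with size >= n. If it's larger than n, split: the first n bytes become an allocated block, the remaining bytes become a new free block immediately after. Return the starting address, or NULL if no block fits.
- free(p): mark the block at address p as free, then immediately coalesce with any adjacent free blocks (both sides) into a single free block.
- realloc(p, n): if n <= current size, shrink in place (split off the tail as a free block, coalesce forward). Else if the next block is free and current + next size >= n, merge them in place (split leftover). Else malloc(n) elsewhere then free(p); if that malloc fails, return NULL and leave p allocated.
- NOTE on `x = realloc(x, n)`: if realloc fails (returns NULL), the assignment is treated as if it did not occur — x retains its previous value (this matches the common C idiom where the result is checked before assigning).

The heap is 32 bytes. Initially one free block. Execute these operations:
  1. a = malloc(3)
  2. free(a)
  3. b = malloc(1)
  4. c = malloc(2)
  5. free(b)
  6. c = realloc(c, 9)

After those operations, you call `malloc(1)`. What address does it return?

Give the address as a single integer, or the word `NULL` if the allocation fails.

Op 1: a = malloc(3) -> a = 0; heap: [0-2 ALLOC][3-31 FREE]
Op 2: free(a) -> (freed a); heap: [0-31 FREE]
Op 3: b = malloc(1) -> b = 0; heap: [0-0 ALLOC][1-31 FREE]
Op 4: c = malloc(2) -> c = 1; heap: [0-0 ALLOC][1-2 ALLOC][3-31 FREE]
Op 5: free(b) -> (freed b); heap: [0-0 FREE][1-2 ALLOC][3-31 FREE]
Op 6: c = realloc(c, 9) -> c = 1; heap: [0-0 FREE][1-9 ALLOC][10-31 FREE]
malloc(1): first-fit scan over [0-0 FREE][1-9 ALLOC][10-31 FREE] -> 0

Answer: 0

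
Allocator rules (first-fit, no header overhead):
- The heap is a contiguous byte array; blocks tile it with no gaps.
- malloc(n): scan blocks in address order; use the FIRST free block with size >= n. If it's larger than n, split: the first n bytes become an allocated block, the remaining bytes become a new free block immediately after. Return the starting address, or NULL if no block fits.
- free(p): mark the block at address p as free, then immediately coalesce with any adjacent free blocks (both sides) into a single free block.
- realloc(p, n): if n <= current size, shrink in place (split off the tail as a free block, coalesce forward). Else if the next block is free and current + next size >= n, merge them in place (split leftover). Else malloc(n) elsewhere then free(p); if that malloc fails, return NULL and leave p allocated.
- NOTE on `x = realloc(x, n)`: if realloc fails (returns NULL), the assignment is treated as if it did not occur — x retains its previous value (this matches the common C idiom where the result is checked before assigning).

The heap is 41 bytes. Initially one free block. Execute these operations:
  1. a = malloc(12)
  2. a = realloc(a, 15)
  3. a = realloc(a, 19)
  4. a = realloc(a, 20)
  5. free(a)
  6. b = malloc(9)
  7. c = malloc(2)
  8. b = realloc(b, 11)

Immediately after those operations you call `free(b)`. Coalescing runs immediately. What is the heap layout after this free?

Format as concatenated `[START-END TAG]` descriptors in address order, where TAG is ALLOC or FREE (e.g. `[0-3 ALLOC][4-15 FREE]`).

Answer: [0-8 FREE][9-10 ALLOC][11-40 FREE]

Derivation:
Op 1: a = malloc(12) -> a = 0; heap: [0-11 ALLOC][12-40 FREE]
Op 2: a = realloc(a, 15) -> a = 0; heap: [0-14 ALLOC][15-40 FREE]
Op 3: a = realloc(a, 19) -> a = 0; heap: [0-18 ALLOC][19-40 FREE]
Op 4: a = realloc(a, 20) -> a = 0; heap: [0-19 ALLOC][20-40 FREE]
Op 5: free(a) -> (freed a); heap: [0-40 FREE]
Op 6: b = malloc(9) -> b = 0; heap: [0-8 ALLOC][9-40 FREE]
Op 7: c = malloc(2) -> c = 9; heap: [0-8 ALLOC][9-10 ALLOC][11-40 FREE]
Op 8: b = realloc(b, 11) -> b = 11; heap: [0-8 FREE][9-10 ALLOC][11-21 ALLOC][22-40 FREE]
free(b): b = 11 -> block [11-21 ALLOC]; mark free, coalesce with adjacent free neighbors -> [0-8 FREE][9-10 ALLOC][11-40 FREE]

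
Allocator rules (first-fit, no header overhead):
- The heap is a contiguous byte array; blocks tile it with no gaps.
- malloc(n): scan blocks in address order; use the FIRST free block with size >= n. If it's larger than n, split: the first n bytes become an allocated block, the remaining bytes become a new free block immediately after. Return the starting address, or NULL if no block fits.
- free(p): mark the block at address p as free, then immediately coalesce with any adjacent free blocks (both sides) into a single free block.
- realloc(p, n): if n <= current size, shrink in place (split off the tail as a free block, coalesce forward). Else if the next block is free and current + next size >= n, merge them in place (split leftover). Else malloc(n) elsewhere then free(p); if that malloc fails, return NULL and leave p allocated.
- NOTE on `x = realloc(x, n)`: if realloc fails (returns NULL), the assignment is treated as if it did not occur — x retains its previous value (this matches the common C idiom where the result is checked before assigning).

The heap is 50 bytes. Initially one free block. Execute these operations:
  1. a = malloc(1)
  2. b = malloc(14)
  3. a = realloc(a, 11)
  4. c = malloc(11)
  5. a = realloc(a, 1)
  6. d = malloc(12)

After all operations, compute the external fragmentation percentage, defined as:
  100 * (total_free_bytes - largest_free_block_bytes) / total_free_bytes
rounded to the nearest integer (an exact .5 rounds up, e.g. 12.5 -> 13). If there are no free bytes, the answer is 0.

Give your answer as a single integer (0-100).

Op 1: a = malloc(1) -> a = 0; heap: [0-0 ALLOC][1-49 FREE]
Op 2: b = malloc(14) -> b = 1; heap: [0-0 ALLOC][1-14 ALLOC][15-49 FREE]
Op 3: a = realloc(a, 11) -> a = 15; heap: [0-0 FREE][1-14 ALLOC][15-25 ALLOC][26-49 FREE]
Op 4: c = malloc(11) -> c = 26; heap: [0-0 FREE][1-14 ALLOC][15-25 ALLOC][26-36 ALLOC][37-49 FREE]
Op 5: a = realloc(a, 1) -> a = 15; heap: [0-0 FREE][1-14 ALLOC][15-15 ALLOC][16-25 FREE][26-36 ALLOC][37-49 FREE]
Op 6: d = malloc(12) -> d = 37; heap: [0-0 FREE][1-14 ALLOC][15-15 ALLOC][16-25 FREE][26-36 ALLOC][37-48 ALLOC][49-49 FREE]
Free blocks: [1 10 1] total_free=12 largest=10 -> 100*(12-10)/12 = 200/12 ≈ 16.667 -> rounds to 17

Answer: 17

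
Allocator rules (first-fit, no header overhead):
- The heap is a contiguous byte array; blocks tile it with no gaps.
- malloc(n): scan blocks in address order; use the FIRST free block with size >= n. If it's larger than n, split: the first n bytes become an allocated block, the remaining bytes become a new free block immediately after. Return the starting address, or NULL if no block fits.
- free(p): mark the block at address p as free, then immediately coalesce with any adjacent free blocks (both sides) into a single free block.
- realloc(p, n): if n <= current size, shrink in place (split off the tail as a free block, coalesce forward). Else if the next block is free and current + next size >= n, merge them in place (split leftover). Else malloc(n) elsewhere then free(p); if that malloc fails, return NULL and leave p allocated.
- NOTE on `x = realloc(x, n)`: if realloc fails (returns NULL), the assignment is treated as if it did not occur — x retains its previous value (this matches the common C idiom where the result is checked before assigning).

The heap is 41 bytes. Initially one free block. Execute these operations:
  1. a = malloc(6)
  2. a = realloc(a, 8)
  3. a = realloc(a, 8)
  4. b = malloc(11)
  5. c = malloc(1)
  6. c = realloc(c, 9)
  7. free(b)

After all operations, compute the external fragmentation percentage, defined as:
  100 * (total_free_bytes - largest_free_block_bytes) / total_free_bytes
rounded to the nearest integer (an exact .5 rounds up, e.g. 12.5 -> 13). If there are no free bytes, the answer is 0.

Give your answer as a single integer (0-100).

Op 1: a = malloc(6) -> a = 0; heap: [0-5 ALLOC][6-40 FREE]
Op 2: a = realloc(a, 8) -> a = 0; heap: [0-7 ALLOC][8-40 FREE]
Op 3: a = realloc(a, 8) -> a = 0; heap: [0-7 ALLOC][8-40 FREE]
Op 4: b = malloc(11) -> b = 8; heap: [0-7 ALLOC][8-18 ALLOC][19-40 FREE]
Op 5: c = malloc(1) -> c = 19; heap: [0-7 ALLOC][8-18 ALLOC][19-19 ALLOC][20-40 FREE]
Op 6: c = realloc(c, 9) -> c = 19; heap: [0-7 ALLOC][8-18 ALLOC][19-27 ALLOC][28-40 FREE]
Op 7: free(b) -> (freed b); heap: [0-7 ALLOC][8-18 FREE][19-27 ALLOC][28-40 FREE]
Free blocks: [11 13] total_free=24 largest=13 -> 100*(24-13)/24 = 1100/24 ≈ 45.833 -> rounds to 46

Answer: 46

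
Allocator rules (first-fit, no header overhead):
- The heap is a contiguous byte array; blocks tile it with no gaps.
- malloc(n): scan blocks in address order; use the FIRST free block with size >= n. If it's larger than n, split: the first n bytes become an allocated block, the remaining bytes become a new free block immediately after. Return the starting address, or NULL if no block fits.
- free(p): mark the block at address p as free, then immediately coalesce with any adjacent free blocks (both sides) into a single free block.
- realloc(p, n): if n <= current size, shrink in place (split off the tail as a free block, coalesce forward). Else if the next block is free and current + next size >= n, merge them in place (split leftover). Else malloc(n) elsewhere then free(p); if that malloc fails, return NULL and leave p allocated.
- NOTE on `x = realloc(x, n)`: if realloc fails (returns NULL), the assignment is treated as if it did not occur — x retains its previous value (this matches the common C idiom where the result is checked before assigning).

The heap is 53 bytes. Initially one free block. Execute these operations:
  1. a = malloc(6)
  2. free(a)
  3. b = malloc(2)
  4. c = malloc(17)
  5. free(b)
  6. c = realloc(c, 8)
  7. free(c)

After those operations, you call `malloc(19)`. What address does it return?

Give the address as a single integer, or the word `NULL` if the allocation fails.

Answer: 0

Derivation:
Op 1: a = malloc(6) -> a = 0; heap: [0-5 ALLOC][6-52 FREE]
Op 2: free(a) -> (freed a); heap: [0-52 FREE]
Op 3: b = malloc(2) -> b = 0; heap: [0-1 ALLOC][2-52 FREE]
Op 4: c = malloc(17) -> c = 2; heap: [0-1 ALLOC][2-18 ALLOC][19-52 FREE]
Op 5: free(b) -> (freed b); heap: [0-1 FREE][2-18 ALLOC][19-52 FREE]
Op 6: c = realloc(c, 8) -> c = 2; heap: [0-1 FREE][2-9 ALLOC][10-52 FREE]
Op 7: free(c) -> (freed c); heap: [0-52 FREE]
malloc(19): first-fit scan over [0-52 FREE] -> 0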